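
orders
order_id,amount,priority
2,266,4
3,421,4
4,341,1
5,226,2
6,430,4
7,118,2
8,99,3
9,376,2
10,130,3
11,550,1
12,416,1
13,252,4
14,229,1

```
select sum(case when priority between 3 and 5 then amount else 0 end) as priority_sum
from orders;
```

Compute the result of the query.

order_id=2: ✓ → 266
order_id=3: ✓ → 421
order_id=4: ✗
order_id=5: ✗
order_id=6: ✓ → 430
order_id=7: ✗
order_id=8: ✓ → 99
order_id=9: ✗
order_id=10: ✓ → 130
order_id=11: ✗
order_id=12: ✗
order_id=13: ✓ → 252
order_id=14: ✗
priority_sum = 266 + 421 + 430 + 99 + 130 + 252 = 1598

1598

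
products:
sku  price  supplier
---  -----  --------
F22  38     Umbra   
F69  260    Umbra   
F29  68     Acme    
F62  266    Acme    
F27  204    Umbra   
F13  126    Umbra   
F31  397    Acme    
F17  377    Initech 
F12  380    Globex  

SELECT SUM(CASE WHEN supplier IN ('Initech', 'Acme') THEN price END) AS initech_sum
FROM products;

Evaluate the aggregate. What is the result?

1108

sku=F22: ✗
sku=F69: ✗
sku=F29: ✓ → 68
sku=F62: ✓ → 266
sku=F27: ✗
sku=F13: ✗
sku=F31: ✓ → 397
sku=F17: ✓ → 377
sku=F12: ✗
initech_sum = 68 + 266 + 397 + 377 = 1108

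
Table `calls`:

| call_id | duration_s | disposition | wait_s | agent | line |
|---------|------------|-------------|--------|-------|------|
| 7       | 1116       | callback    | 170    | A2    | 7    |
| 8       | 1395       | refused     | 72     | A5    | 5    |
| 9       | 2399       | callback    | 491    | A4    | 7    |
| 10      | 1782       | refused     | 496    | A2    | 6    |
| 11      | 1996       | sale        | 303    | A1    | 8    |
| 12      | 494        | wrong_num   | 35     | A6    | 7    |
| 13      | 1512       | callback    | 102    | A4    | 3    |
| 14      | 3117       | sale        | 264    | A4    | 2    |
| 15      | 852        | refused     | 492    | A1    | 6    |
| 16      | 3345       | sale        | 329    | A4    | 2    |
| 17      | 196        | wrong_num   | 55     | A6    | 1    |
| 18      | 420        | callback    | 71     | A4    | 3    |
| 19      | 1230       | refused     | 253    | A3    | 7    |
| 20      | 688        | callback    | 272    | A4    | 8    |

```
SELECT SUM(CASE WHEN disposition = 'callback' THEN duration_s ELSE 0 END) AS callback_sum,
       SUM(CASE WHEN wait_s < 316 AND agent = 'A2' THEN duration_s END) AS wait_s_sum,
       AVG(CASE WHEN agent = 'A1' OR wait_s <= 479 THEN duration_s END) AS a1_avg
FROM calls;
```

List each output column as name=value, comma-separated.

[callback_sum: disposition = 'callback']
call_id=7: ✓ → 1116
call_id=8: ✗
call_id=9: ✓ → 2399
call_id=10: ✗
call_id=11: ✗
call_id=12: ✗
call_id=13: ✓ → 1512
call_id=14: ✗
call_id=15: ✗
call_id=16: ✗
call_id=17: ✗
call_id=18: ✓ → 420
call_id=19: ✗
call_id=20: ✓ → 688
callback_sum = 1116 + 2399 + 1512 + 420 + 688 = 6135
—
[wait_s_sum: wait_s < 316 AND agent = 'A2']
call_id=7: ✓ → 1116
call_id=8: ✗
call_id=9: ✗
call_id=10: ✗
call_id=11: ✗
call_id=12: ✗
call_id=13: ✗
call_id=14: ✗
call_id=15: ✗
call_id=16: ✗
call_id=17: ✗
call_id=18: ✗
call_id=19: ✗
call_id=20: ✗
wait_s_sum = 1116
—
[a1_avg: agent = 'A1' OR wait_s <= 479]
call_id=7: ✓ → 1116
call_id=8: ✓ → 1395
call_id=9: ✗
call_id=10: ✗
call_id=11: ✓ → 1996
call_id=12: ✓ → 494
call_id=13: ✓ → 1512
call_id=14: ✓ → 3117
call_id=15: ✓ → 852
call_id=16: ✓ → 3345
call_id=17: ✓ → 196
call_id=18: ✓ → 420
call_id=19: ✓ → 1230
call_id=20: ✓ → 688
a1_avg = (1116 + 1395 + 1996 + 494 + 1512 + 3117 + 852 + 3345 + 196 + 420 + 1230 + 688) / 12 = 1363.4166666667

callback_sum=6135, wait_s_sum=1116, a1_avg=1363.4166666667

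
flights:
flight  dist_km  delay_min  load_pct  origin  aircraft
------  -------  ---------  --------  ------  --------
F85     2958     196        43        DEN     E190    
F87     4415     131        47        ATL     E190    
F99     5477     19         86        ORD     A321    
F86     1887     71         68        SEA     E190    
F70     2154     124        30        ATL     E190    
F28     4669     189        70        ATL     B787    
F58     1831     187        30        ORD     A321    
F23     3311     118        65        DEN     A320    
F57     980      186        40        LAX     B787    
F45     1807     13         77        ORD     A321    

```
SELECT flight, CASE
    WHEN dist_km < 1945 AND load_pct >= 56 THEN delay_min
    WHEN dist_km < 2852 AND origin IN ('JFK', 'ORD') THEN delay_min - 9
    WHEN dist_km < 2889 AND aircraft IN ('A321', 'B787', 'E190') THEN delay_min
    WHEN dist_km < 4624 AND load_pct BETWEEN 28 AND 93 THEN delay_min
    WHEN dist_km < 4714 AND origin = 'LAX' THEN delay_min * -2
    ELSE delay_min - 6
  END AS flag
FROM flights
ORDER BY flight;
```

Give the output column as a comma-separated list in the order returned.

flight=F23: dist_km < 4624 AND load_pct BETWEEN 28 AND 93 → 118
flight=F28: ELSE → 183
flight=F45: dist_km < 1945 AND load_pct >= 56 → 13
flight=F57: dist_km < 2889 AND aircraft IN ('A321', 'B787', 'E190') → 186
flight=F58: dist_km < 2852 AND origin IN ('JFK', 'ORD') → 178
flight=F70: dist_km < 2889 AND aircraft IN ('A321', 'B787', 'E190') → 124
flight=F85: dist_km < 4624 AND load_pct BETWEEN 28 AND 93 → 196
flight=F86: dist_km < 1945 AND load_pct >= 56 → 71
flight=F87: dist_km < 4624 AND load_pct BETWEEN 28 AND 93 → 131
flight=F99: ELSE → 13

118, 183, 13, 186, 178, 124, 196, 71, 131, 13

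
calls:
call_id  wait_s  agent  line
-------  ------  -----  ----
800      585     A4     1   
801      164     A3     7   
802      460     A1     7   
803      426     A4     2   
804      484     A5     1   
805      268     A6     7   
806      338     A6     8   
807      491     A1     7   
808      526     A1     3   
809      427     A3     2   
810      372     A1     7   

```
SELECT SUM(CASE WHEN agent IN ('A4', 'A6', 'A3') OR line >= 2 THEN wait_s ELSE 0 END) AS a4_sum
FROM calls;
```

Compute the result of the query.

4057

call_id=800: ✓ → 585
call_id=801: ✓ → 164
call_id=802: ✓ → 460
call_id=803: ✓ → 426
call_id=804: ✗
call_id=805: ✓ → 268
call_id=806: ✓ → 338
call_id=807: ✓ → 491
call_id=808: ✓ → 526
call_id=809: ✓ → 427
call_id=810: ✓ → 372
a4_sum = 585 + 164 + 460 + 426 + 268 + 338 + 491 + 526 + 427 + 372 = 4057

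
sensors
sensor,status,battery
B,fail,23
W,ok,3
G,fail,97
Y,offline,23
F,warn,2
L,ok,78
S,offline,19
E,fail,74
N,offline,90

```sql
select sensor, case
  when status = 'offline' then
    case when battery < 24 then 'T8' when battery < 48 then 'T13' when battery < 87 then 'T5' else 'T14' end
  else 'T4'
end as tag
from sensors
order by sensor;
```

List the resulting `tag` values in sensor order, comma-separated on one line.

sensor=B: status='fail' → outer ELSE → T4
sensor=E: status='fail' → outer ELSE → T4
sensor=F: status='warn' → outer ELSE → T4
sensor=G: status='fail' → outer ELSE → T4
sensor=L: status='ok' → outer ELSE → T4
sensor=N: status='offline' → inner[ELSE] → T14
sensor=S: status='offline' → inner[battery < 24] → T8
sensor=W: status='ok' → outer ELSE → T4
sensor=Y: status='offline' → inner[battery < 24] → T8

T4, T4, T4, T4, T4, T14, T8, T4, T8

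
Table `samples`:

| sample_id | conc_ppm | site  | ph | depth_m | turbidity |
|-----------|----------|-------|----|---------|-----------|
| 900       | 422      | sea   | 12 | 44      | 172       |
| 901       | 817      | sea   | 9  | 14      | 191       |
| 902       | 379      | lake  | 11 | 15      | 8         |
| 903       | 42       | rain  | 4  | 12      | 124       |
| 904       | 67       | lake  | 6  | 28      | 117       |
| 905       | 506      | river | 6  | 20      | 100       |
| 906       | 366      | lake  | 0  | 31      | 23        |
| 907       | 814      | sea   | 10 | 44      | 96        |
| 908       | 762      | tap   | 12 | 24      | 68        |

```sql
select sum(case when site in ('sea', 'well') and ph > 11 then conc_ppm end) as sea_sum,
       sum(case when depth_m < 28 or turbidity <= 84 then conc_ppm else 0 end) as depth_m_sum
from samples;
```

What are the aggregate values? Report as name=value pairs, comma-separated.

sea_sum=422, depth_m_sum=2872

[sea_sum: site in ('sea', 'well') and ph > 11]
sample_id=900: ✓ → 422
sample_id=901: ✗
sample_id=902: ✗
sample_id=903: ✗
sample_id=904: ✗
sample_id=905: ✗
sample_id=906: ✗
sample_id=907: ✗
sample_id=908: ✗
sea_sum = 422
—
[depth_m_sum: depth_m < 28 or turbidity <= 84]
sample_id=900: ✗
sample_id=901: ✓ → 817
sample_id=902: ✓ → 379
sample_id=903: ✓ → 42
sample_id=904: ✗
sample_id=905: ✓ → 506
sample_id=906: ✓ → 366
sample_id=907: ✗
sample_id=908: ✓ → 762
depth_m_sum = 817 + 379 + 42 + 506 + 366 + 762 = 2872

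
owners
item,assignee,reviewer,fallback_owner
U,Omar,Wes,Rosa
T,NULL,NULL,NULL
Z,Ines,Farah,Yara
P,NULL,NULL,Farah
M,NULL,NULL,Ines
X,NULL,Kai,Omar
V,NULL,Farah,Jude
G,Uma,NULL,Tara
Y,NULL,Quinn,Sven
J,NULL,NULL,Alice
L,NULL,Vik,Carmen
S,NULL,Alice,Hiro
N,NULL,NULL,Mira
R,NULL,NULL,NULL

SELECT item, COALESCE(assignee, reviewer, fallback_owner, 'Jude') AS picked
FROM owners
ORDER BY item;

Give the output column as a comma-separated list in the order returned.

Uma, Alice, Vik, Ines, Mira, Farah, Jude, Alice, Jude, Omar, Farah, Kai, Quinn, Ines

item=G: assignee=Uma → Uma
item=J: assignee=NULL, reviewer=NULL, fallback_owner=Alice → Alice
item=L: assignee=NULL, reviewer=Vik → Vik
item=M: assignee=NULL, reviewer=NULL, fallback_owner=Ines → Ines
item=N: assignee=NULL, reviewer=NULL, fallback_owner=Mira → Mira
item=P: assignee=NULL, reviewer=NULL, fallback_owner=Farah → Farah
item=R: assignee=NULL, reviewer=NULL, fallback_owner=NULL, → literal Jude → Jude
item=S: assignee=NULL, reviewer=Alice → Alice
item=T: assignee=NULL, reviewer=NULL, fallback_owner=NULL, → literal Jude → Jude
item=U: assignee=Omar → Omar
item=V: assignee=NULL, reviewer=Farah → Farah
item=X: assignee=NULL, reviewer=Kai → Kai
item=Y: assignee=NULL, reviewer=Quinn → Quinn
item=Z: assignee=Ines → Ines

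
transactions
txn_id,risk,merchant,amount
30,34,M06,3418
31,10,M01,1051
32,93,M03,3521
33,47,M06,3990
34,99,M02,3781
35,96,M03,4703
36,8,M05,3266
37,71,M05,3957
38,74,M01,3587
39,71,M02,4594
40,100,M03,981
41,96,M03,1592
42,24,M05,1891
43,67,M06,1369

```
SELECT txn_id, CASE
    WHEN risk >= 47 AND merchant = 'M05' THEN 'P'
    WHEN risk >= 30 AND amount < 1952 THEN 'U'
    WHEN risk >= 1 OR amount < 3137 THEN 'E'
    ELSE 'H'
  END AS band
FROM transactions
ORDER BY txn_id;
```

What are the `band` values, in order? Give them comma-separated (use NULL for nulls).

txn_id=30: risk >= 1 OR amount < 3137 → E
txn_id=31: risk >= 1 OR amount < 3137 → E
txn_id=32: risk >= 1 OR amount < 3137 → E
txn_id=33: risk >= 1 OR amount < 3137 → E
txn_id=34: risk >= 1 OR amount < 3137 → E
txn_id=35: risk >= 1 OR amount < 3137 → E
txn_id=36: risk >= 1 OR amount < 3137 → E
txn_id=37: risk >= 47 AND merchant = 'M05' → P
txn_id=38: risk >= 1 OR amount < 3137 → E
txn_id=39: risk >= 1 OR amount < 3137 → E
txn_id=40: risk >= 30 AND amount < 1952 → U
txn_id=41: risk >= 30 AND amount < 1952 → U
txn_id=42: risk >= 1 OR amount < 3137 → E
txn_id=43: risk >= 30 AND amount < 1952 → U

E, E, E, E, E, E, E, P, E, E, U, U, E, U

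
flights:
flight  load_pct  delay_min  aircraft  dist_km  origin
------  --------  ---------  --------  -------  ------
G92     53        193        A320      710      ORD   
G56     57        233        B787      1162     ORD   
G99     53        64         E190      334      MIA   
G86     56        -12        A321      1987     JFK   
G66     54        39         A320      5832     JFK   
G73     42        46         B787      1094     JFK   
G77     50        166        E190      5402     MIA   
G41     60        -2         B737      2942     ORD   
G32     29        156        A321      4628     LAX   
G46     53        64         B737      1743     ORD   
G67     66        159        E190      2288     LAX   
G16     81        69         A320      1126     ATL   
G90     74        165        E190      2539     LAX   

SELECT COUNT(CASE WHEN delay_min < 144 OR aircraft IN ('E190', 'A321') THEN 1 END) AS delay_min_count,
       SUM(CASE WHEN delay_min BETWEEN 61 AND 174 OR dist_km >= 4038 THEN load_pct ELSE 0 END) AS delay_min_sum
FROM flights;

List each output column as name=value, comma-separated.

delay_min_count=11, delay_min_sum=460

[delay_min_count: delay_min < 144 OR aircraft IN ('E190', 'A321')]
flight=G92: ✗
flight=G56: ✗
flight=G99: ✓ → 1
flight=G86: ✓ → 1
flight=G66: ✓ → 1
flight=G73: ✓ → 1
flight=G77: ✓ → 1
flight=G41: ✓ → 1
flight=G32: ✓ → 1
flight=G46: ✓ → 1
flight=G67: ✓ → 1
flight=G16: ✓ → 1
flight=G90: ✓ → 1
delay_min_count = COUNT(1, 1, 1, 1, 1, 1, 1, 1, 1, 1, 1) = 11
—
[delay_min_sum: delay_min BETWEEN 61 AND 174 OR dist_km >= 4038]
flight=G92: ✗
flight=G56: ✗
flight=G99: ✓ → 53
flight=G86: ✗
flight=G66: ✓ → 54
flight=G73: ✗
flight=G77: ✓ → 50
flight=G41: ✗
flight=G32: ✓ → 29
flight=G46: ✓ → 53
flight=G67: ✓ → 66
flight=G16: ✓ → 81
flight=G90: ✓ → 74
delay_min_sum = 53 + 54 + 50 + 29 + 53 + 66 + 81 + 74 = 460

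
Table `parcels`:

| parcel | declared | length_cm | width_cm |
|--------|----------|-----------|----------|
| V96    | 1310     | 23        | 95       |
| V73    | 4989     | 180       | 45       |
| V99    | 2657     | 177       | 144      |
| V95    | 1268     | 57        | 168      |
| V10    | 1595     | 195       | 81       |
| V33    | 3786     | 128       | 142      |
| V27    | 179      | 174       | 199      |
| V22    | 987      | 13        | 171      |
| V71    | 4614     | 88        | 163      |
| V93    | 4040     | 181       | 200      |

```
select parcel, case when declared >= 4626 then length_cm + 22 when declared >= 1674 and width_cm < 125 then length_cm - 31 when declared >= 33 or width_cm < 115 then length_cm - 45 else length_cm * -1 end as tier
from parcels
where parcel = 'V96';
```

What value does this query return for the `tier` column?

-22

parcel = V96: declared=1310, length_cm=23, width_cm=95.
declared >= 4626 → false
declared >= 1674 and width_cm < 125 → false
declared >= 33 or width_cm < 115 → true → -22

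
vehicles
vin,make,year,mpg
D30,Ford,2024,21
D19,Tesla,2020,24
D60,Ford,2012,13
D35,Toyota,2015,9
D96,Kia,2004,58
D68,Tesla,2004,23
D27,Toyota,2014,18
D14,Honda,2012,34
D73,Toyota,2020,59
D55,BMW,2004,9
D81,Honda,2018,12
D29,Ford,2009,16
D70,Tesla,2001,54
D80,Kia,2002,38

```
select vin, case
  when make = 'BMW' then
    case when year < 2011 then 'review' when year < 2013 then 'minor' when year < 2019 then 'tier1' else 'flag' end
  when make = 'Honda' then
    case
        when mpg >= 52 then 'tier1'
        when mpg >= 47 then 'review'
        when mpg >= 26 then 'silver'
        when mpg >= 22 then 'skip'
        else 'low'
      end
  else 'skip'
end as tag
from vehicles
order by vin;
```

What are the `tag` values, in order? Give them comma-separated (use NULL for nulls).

vin=D14: make='Honda' → inner[mpg >= 26] → silver
vin=D19: make='Tesla' → outer ELSE → skip
vin=D27: make='Toyota' → outer ELSE → skip
vin=D29: make='Ford' → outer ELSE → skip
vin=D30: make='Ford' → outer ELSE → skip
vin=D35: make='Toyota' → outer ELSE → skip
vin=D55: make='BMW' → inner[year < 2011] → review
vin=D60: make='Ford' → outer ELSE → skip
vin=D68: make='Tesla' → outer ELSE → skip
vin=D70: make='Tesla' → outer ELSE → skip
vin=D73: make='Toyota' → outer ELSE → skip
vin=D80: make='Kia' → outer ELSE → skip
vin=D81: make='Honda' → inner[ELSE] → low
vin=D96: make='Kia' → outer ELSE → skip

silver, skip, skip, skip, skip, skip, review, skip, skip, skip, skip, skip, low, skip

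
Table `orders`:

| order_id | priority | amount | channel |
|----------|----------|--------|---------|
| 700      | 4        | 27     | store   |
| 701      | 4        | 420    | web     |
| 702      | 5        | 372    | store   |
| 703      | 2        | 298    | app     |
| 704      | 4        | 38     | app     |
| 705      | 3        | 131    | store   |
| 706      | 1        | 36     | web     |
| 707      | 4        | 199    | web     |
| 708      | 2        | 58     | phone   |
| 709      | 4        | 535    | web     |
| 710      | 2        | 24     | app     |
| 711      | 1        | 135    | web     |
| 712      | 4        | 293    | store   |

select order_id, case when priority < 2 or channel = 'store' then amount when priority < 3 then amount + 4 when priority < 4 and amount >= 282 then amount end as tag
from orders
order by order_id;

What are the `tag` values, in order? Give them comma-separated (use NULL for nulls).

27, NULL, 372, 302, NULL, 131, 36, NULL, 62, NULL, 28, 135, 293

order_id=700: priority < 2 or channel = 'store' → 27
order_id=701: (no match → NULL) → NULL
order_id=702: priority < 2 or channel = 'store' → 372
order_id=703: priority < 3 → 302
order_id=704: (no match → NULL) → NULL
order_id=705: priority < 2 or channel = 'store' → 131
order_id=706: priority < 2 or channel = 'store' → 36
order_id=707: (no match → NULL) → NULL
order_id=708: priority < 3 → 62
order_id=709: (no match → NULL) → NULL
order_id=710: priority < 3 → 28
order_id=711: priority < 2 or channel = 'store' → 135
order_id=712: priority < 2 or channel = 'store' → 293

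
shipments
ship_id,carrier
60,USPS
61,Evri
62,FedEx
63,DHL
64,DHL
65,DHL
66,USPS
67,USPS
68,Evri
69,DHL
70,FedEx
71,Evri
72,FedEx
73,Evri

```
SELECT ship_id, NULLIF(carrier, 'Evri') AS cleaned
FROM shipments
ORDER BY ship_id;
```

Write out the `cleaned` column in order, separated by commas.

USPS, NULL, FedEx, DHL, DHL, DHL, USPS, USPS, NULL, DHL, FedEx, NULL, FedEx, NULL

ship_id=60: carrier=USPS vs Evri: differ → USPS
ship_id=61: carrier=Evri vs Evri: equal → NULL
ship_id=62: carrier=FedEx vs Evri: differ → FedEx
ship_id=63: carrier=DHL vs Evri: differ → DHL
ship_id=64: carrier=DHL vs Evri: differ → DHL
ship_id=65: carrier=DHL vs Evri: differ → DHL
ship_id=66: carrier=USPS vs Evri: differ → USPS
ship_id=67: carrier=USPS vs Evri: differ → USPS
ship_id=68: carrier=Evri vs Evri: equal → NULL
ship_id=69: carrier=DHL vs Evri: differ → DHL
ship_id=70: carrier=FedEx vs Evri: differ → FedEx
ship_id=71: carrier=Evri vs Evri: equal → NULL
ship_id=72: carrier=FedEx vs Evri: differ → FedEx
ship_id=73: carrier=Evri vs Evri: equal → NULL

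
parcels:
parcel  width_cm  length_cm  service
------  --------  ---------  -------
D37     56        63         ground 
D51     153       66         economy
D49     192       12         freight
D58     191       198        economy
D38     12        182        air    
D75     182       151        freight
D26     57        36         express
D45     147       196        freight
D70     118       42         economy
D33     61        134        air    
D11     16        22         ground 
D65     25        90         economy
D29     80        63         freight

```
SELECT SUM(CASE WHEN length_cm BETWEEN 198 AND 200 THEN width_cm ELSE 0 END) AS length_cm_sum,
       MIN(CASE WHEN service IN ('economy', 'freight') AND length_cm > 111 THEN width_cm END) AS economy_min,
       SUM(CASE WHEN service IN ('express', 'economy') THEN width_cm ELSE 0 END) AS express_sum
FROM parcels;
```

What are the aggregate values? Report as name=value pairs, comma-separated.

[length_cm_sum: length_cm BETWEEN 198 AND 200]
parcel=D37: ✗
parcel=D51: ✗
parcel=D49: ✗
parcel=D58: ✓ → 191
parcel=D38: ✗
parcel=D75: ✗
parcel=D26: ✗
parcel=D45: ✗
parcel=D70: ✗
parcel=D33: ✗
parcel=D11: ✗
parcel=D65: ✗
parcel=D29: ✗
length_cm_sum = 191
—
[economy_min: service IN ('economy', 'freight') AND length_cm > 111]
parcel=D37: ✗
parcel=D51: ✗
parcel=D49: ✗
parcel=D58: ✓ → 191
parcel=D38: ✗
parcel=D75: ✓ → 182
parcel=D26: ✗
parcel=D45: ✓ → 147
parcel=D70: ✗
parcel=D33: ✗
parcel=D11: ✗
parcel=D65: ✗
parcel=D29: ✗
economy_min = MIN(191, 182, 147) = 147
—
[express_sum: service IN ('express', 'economy')]
parcel=D37: ✗
parcel=D51: ✓ → 153
parcel=D49: ✗
parcel=D58: ✓ → 191
parcel=D38: ✗
parcel=D75: ✗
parcel=D26: ✓ → 57
parcel=D45: ✗
parcel=D70: ✓ → 118
parcel=D33: ✗
parcel=D11: ✗
parcel=D65: ✓ → 25
parcel=D29: ✗
express_sum = 153 + 191 + 57 + 118 + 25 = 544

length_cm_sum=191, economy_min=147, express_sum=544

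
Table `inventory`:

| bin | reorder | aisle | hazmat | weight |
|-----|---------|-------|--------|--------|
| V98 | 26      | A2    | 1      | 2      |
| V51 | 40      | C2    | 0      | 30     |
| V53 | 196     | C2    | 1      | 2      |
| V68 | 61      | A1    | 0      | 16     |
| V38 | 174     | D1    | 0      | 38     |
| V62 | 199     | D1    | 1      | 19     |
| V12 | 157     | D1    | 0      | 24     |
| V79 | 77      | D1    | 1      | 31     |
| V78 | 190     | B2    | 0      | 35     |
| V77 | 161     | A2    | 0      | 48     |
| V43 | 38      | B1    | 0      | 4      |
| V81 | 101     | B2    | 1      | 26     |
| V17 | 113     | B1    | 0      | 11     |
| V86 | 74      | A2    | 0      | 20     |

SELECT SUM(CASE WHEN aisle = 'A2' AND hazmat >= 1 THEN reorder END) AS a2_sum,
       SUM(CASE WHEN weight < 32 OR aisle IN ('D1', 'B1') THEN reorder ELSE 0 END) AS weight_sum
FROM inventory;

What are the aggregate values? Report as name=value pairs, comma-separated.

a2_sum=26, weight_sum=1256

[a2_sum: aisle = 'A2' AND hazmat >= 1]
bin=V98: ✓ → 26
bin=V51: ✗
bin=V53: ✗
bin=V68: ✗
bin=V38: ✗
bin=V62: ✗
bin=V12: ✗
bin=V79: ✗
bin=V78: ✗
bin=V77: ✗
bin=V43: ✗
bin=V81: ✗
bin=V17: ✗
bin=V86: ✗
a2_sum = 26
—
[weight_sum: weight < 32 OR aisle IN ('D1', 'B1')]
bin=V98: ✓ → 26
bin=V51: ✓ → 40
bin=V53: ✓ → 196
bin=V68: ✓ → 61
bin=V38: ✓ → 174
bin=V62: ✓ → 199
bin=V12: ✓ → 157
bin=V79: ✓ → 77
bin=V78: ✗
bin=V77: ✗
bin=V43: ✓ → 38
bin=V81: ✓ → 101
bin=V17: ✓ → 113
bin=V86: ✓ → 74
weight_sum = 26 + 40 + 196 + 61 + 174 + 199 + 157 + 77 + 38 + 101 + 113 + 74 = 1256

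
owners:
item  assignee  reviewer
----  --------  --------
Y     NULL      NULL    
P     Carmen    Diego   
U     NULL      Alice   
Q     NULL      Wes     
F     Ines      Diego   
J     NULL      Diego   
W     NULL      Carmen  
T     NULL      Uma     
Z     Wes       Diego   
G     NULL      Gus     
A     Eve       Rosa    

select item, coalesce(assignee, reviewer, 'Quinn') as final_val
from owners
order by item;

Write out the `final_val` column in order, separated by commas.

Eve, Ines, Gus, Diego, Carmen, Wes, Uma, Alice, Carmen, Quinn, Wes

item=A: assignee=Eve → Eve
item=F: assignee=Ines → Ines
item=G: assignee=NULL, reviewer=Gus → Gus
item=J: assignee=NULL, reviewer=Diego → Diego
item=P: assignee=Carmen → Carmen
item=Q: assignee=NULL, reviewer=Wes → Wes
item=T: assignee=NULL, reviewer=Uma → Uma
item=U: assignee=NULL, reviewer=Alice → Alice
item=W: assignee=NULL, reviewer=Carmen → Carmen
item=Y: assignee=NULL, reviewer=NULL, → literal Quinn → Quinn
item=Z: assignee=Wes → Wes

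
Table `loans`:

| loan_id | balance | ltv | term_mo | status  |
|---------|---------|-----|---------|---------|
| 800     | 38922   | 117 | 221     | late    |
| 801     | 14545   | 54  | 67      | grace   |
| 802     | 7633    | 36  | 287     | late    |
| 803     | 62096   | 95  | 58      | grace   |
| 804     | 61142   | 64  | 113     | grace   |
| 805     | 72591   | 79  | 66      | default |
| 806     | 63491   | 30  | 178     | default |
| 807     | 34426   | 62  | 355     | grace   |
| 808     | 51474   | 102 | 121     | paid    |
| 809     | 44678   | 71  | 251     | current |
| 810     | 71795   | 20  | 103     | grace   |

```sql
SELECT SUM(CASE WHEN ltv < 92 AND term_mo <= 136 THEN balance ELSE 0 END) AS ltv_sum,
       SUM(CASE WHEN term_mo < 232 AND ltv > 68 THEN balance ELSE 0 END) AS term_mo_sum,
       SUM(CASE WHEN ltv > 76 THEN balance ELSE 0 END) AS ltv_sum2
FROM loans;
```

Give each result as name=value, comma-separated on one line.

[ltv_sum: ltv < 92 AND term_mo <= 136]
loan_id=800: ✗
loan_id=801: ✓ → 14545
loan_id=802: ✗
loan_id=803: ✗
loan_id=804: ✓ → 61142
loan_id=805: ✓ → 72591
loan_id=806: ✗
loan_id=807: ✗
loan_id=808: ✗
loan_id=809: ✗
loan_id=810: ✓ → 71795
ltv_sum = 14545 + 61142 + 72591 + 71795 = 220073
—
[term_mo_sum: term_mo < 232 AND ltv > 68]
loan_id=800: ✓ → 38922
loan_id=801: ✗
loan_id=802: ✗
loan_id=803: ✓ → 62096
loan_id=804: ✗
loan_id=805: ✓ → 72591
loan_id=806: ✗
loan_id=807: ✗
loan_id=808: ✓ → 51474
loan_id=809: ✗
loan_id=810: ✗
term_mo_sum = 38922 + 62096 + 72591 + 51474 = 225083
—
[ltv_sum2: ltv > 76]
loan_id=800: ✓ → 38922
loan_id=801: ✗
loan_id=802: ✗
loan_id=803: ✓ → 62096
loan_id=804: ✗
loan_id=805: ✓ → 72591
loan_id=806: ✗
loan_id=807: ✗
loan_id=808: ✓ → 51474
loan_id=809: ✗
loan_id=810: ✗
ltv_sum2 = 38922 + 62096 + 72591 + 51474 = 225083

ltv_sum=220073, term_mo_sum=225083, ltv_sum2=225083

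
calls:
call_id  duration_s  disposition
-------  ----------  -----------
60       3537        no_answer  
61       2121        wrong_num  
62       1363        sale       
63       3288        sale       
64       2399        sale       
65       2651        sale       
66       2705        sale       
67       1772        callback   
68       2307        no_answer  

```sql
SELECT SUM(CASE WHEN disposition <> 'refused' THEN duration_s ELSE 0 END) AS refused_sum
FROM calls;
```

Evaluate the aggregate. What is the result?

call_id=60: ✓ → 3537
call_id=61: ✓ → 2121
call_id=62: ✓ → 1363
call_id=63: ✓ → 3288
call_id=64: ✓ → 2399
call_id=65: ✓ → 2651
call_id=66: ✓ → 2705
call_id=67: ✓ → 1772
call_id=68: ✓ → 2307
refused_sum = 3537 + 2121 + 1363 + 3288 + 2399 + 2651 + 2705 + 1772 + 2307 = 22143

22143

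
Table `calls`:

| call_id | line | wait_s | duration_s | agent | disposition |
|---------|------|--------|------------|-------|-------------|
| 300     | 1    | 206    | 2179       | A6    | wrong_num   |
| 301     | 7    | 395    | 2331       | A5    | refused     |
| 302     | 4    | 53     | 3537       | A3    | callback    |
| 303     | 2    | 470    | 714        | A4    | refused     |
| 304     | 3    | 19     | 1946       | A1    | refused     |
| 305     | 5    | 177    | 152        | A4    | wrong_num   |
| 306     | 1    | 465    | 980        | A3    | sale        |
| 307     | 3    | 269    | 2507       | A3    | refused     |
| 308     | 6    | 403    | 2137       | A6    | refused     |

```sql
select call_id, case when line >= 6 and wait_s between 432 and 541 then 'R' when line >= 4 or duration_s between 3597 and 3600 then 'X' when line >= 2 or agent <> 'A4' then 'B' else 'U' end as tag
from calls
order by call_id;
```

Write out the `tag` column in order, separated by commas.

call_id=300: line >= 2 or agent <> 'A4' → B
call_id=301: line >= 4 or duration_s between 3597 and 3600 → X
call_id=302: line >= 4 or duration_s between 3597 and 3600 → X
call_id=303: line >= 2 or agent <> 'A4' → B
call_id=304: line >= 2 or agent <> 'A4' → B
call_id=305: line >= 4 or duration_s between 3597 and 3600 → X
call_id=306: line >= 2 or agent <> 'A4' → B
call_id=307: line >= 2 or agent <> 'A4' → B
call_id=308: line >= 4 or duration_s between 3597 and 3600 → X

B, X, X, B, B, X, B, B, X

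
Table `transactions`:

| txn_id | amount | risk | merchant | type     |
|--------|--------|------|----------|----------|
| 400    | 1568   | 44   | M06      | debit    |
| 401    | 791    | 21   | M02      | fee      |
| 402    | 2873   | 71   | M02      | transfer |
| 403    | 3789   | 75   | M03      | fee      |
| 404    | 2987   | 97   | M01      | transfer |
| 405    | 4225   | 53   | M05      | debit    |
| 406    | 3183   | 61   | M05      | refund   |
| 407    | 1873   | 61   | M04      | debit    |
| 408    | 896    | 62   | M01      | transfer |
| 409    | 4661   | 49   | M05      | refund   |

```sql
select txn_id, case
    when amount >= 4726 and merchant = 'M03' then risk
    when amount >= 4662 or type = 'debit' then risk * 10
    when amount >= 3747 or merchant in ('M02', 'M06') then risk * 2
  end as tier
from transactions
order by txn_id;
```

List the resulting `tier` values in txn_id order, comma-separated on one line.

txn_id=400: amount >= 4662 or type = 'debit' → 440
txn_id=401: amount >= 3747 or merchant in ('M02', 'M06') → 42
txn_id=402: amount >= 3747 or merchant in ('M02', 'M06') → 142
txn_id=403: amount >= 3747 or merchant in ('M02', 'M06') → 150
txn_id=404: (no match → NULL) → NULL
txn_id=405: amount >= 4662 or type = 'debit' → 530
txn_id=406: (no match → NULL) → NULL
txn_id=407: amount >= 4662 or type = 'debit' → 610
txn_id=408: (no match → NULL) → NULL
txn_id=409: amount >= 3747 or merchant in ('M02', 'M06') → 98

440, 42, 142, 150, NULL, 530, NULL, 610, NULL, 98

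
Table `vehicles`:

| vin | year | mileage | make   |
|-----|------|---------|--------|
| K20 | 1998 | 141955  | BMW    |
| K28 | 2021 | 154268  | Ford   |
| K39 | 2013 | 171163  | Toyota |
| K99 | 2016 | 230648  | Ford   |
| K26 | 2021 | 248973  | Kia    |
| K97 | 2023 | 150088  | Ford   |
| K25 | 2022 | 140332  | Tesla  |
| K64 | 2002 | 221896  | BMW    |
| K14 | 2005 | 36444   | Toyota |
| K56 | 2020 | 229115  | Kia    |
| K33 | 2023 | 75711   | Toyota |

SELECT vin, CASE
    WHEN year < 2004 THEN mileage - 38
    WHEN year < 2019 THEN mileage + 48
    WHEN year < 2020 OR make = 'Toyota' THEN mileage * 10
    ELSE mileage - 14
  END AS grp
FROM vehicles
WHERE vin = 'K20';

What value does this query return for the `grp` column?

141917

vin = K20: year=1998, mileage=141955, make=BMW.
year < 2004 → true → 141917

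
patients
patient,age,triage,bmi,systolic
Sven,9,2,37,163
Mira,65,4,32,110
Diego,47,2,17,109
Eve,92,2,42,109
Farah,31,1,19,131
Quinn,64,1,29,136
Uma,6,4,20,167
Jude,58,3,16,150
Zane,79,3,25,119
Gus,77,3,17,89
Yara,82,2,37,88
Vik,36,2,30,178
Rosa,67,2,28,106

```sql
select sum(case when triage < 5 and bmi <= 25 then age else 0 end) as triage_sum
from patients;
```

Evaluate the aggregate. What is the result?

patient=Sven: ✗
patient=Mira: ✗
patient=Diego: ✓ → 47
patient=Eve: ✗
patient=Farah: ✓ → 31
patient=Quinn: ✗
patient=Uma: ✓ → 6
patient=Jude: ✓ → 58
patient=Zane: ✓ → 79
patient=Gus: ✓ → 77
patient=Yara: ✗
patient=Vik: ✗
patient=Rosa: ✗
triage_sum = 47 + 31 + 6 + 58 + 79 + 77 = 298

298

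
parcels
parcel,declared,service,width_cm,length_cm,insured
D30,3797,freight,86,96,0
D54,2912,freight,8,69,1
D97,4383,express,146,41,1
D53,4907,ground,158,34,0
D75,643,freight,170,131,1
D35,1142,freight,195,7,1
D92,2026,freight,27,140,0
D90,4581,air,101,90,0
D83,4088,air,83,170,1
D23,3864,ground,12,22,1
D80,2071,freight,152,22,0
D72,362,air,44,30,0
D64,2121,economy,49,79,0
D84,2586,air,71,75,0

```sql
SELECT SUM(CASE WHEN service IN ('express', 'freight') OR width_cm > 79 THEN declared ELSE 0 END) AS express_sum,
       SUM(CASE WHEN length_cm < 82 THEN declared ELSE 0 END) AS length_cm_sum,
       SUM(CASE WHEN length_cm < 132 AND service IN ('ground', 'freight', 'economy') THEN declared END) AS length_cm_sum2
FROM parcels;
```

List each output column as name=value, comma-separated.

express_sum=30550, length_cm_sum=24348, length_cm_sum2=21457

[express_sum: service IN ('express', 'freight') OR width_cm > 79]
parcel=D30: ✓ → 3797
parcel=D54: ✓ → 2912
parcel=D97: ✓ → 4383
parcel=D53: ✓ → 4907
parcel=D75: ✓ → 643
parcel=D35: ✓ → 1142
parcel=D92: ✓ → 2026
parcel=D90: ✓ → 4581
parcel=D83: ✓ → 4088
parcel=D23: ✗
parcel=D80: ✓ → 2071
parcel=D72: ✗
parcel=D64: ✗
parcel=D84: ✗
express_sum = 3797 + 2912 + 4383 + 4907 + 643 + 1142 + 2026 + 4581 + 4088 + 2071 = 30550
—
[length_cm_sum: length_cm < 82]
parcel=D30: ✗
parcel=D54: ✓ → 2912
parcel=D97: ✓ → 4383
parcel=D53: ✓ → 4907
parcel=D75: ✗
parcel=D35: ✓ → 1142
parcel=D92: ✗
parcel=D90: ✗
parcel=D83: ✗
parcel=D23: ✓ → 3864
parcel=D80: ✓ → 2071
parcel=D72: ✓ → 362
parcel=D64: ✓ → 2121
parcel=D84: ✓ → 2586
length_cm_sum = 2912 + 4383 + 4907 + 1142 + 3864 + 2071 + 362 + 2121 + 2586 = 24348
—
[length_cm_sum2: length_cm < 132 AND service IN ('ground', 'freight', 'economy')]
parcel=D30: ✓ → 3797
parcel=D54: ✓ → 2912
parcel=D97: ✗
parcel=D53: ✓ → 4907
parcel=D75: ✓ → 643
parcel=D35: ✓ → 1142
parcel=D92: ✗
parcel=D90: ✗
parcel=D83: ✗
parcel=D23: ✓ → 3864
parcel=D80: ✓ → 2071
parcel=D72: ✗
parcel=D64: ✓ → 2121
parcel=D84: ✗
length_cm_sum2 = 3797 + 2912 + 4907 + 643 + 1142 + 3864 + 2071 + 2121 = 21457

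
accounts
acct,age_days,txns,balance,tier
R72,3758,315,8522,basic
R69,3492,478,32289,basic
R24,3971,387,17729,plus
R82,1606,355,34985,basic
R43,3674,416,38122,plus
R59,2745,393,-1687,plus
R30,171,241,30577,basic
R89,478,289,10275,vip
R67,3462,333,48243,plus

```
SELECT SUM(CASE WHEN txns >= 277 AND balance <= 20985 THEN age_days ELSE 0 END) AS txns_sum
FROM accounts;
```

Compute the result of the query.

acct=R72: ✓ → 3758
acct=R69: ✗
acct=R24: ✓ → 3971
acct=R82: ✗
acct=R43: ✗
acct=R59: ✓ → 2745
acct=R30: ✗
acct=R89: ✓ → 478
acct=R67: ✗
txns_sum = 3758 + 3971 + 2745 + 478 = 10952

10952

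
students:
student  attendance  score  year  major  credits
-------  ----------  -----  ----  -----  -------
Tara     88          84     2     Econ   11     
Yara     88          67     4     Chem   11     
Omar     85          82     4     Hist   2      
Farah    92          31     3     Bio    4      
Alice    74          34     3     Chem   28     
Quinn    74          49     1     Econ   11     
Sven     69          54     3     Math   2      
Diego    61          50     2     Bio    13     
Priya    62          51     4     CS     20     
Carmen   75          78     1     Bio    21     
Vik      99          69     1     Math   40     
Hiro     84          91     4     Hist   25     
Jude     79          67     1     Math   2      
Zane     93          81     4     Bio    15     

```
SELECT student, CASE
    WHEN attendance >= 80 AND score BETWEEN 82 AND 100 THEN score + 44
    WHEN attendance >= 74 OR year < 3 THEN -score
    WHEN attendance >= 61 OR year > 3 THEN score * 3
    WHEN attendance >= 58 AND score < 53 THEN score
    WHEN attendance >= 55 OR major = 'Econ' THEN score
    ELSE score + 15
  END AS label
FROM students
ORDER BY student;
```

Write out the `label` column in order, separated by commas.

-34, -78, -50, -31, 135, -67, 126, 153, -49, 162, 128, -69, -67, -81

student=Alice: attendance >= 74 OR year < 3 → -34
student=Carmen: attendance >= 74 OR year < 3 → -78
student=Diego: attendance >= 74 OR year < 3 → -50
student=Farah: attendance >= 74 OR year < 3 → -31
student=Hiro: attendance >= 80 AND score BETWEEN 82 AND 100 → 135
student=Jude: attendance >= 74 OR year < 3 → -67
student=Omar: attendance >= 80 AND score BETWEEN 82 AND 100 → 126
student=Priya: attendance >= 61 OR year > 3 → 153
student=Quinn: attendance >= 74 OR year < 3 → -49
student=Sven: attendance >= 61 OR year > 3 → 162
student=Tara: attendance >= 80 AND score BETWEEN 82 AND 100 → 128
student=Vik: attendance >= 74 OR year < 3 → -69
student=Yara: attendance >= 74 OR year < 3 → -67
student=Zane: attendance >= 74 OR year < 3 → -81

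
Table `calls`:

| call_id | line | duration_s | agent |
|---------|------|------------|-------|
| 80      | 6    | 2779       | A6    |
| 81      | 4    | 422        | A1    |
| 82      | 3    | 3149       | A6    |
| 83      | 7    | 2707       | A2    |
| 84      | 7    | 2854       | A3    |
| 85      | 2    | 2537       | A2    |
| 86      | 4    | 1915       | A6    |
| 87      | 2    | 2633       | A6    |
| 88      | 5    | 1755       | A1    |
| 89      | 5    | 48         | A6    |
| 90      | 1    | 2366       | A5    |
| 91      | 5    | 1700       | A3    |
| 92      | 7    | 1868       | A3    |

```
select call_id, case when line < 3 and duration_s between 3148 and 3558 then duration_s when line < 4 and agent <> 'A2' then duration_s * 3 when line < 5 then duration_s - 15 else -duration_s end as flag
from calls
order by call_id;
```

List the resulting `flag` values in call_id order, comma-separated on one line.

-2779, 407, 9447, -2707, -2854, 2522, 1900, 7899, -1755, -48, 7098, -1700, -1868

call_id=80: ELSE → -2779
call_id=81: line < 5 → 407
call_id=82: line < 4 and agent <> 'A2' → 9447
call_id=83: ELSE → -2707
call_id=84: ELSE → -2854
call_id=85: line < 5 → 2522
call_id=86: line < 5 → 1900
call_id=87: line < 4 and agent <> 'A2' → 7899
call_id=88: ELSE → -1755
call_id=89: ELSE → -48
call_id=90: line < 4 and agent <> 'A2' → 7098
call_id=91: ELSE → -1700
call_id=92: ELSE → -1868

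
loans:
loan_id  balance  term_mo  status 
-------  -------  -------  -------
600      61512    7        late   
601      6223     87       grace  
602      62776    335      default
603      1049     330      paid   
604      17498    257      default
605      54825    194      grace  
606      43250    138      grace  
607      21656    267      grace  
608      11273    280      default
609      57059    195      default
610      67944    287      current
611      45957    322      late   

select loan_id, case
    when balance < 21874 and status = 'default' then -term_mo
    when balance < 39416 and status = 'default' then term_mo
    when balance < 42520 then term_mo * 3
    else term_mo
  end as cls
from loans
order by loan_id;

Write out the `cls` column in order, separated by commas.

7, 261, 335, 990, -257, 194, 138, 801, -280, 195, 287, 322

loan_id=600: ELSE → 7
loan_id=601: balance < 42520 → 261
loan_id=602: ELSE → 335
loan_id=603: balance < 42520 → 990
loan_id=604: balance < 21874 and status = 'default' → -257
loan_id=605: ELSE → 194
loan_id=606: ELSE → 138
loan_id=607: balance < 42520 → 801
loan_id=608: balance < 21874 and status = 'default' → -280
loan_id=609: ELSE → 195
loan_id=610: ELSE → 287
loan_id=611: ELSE → 322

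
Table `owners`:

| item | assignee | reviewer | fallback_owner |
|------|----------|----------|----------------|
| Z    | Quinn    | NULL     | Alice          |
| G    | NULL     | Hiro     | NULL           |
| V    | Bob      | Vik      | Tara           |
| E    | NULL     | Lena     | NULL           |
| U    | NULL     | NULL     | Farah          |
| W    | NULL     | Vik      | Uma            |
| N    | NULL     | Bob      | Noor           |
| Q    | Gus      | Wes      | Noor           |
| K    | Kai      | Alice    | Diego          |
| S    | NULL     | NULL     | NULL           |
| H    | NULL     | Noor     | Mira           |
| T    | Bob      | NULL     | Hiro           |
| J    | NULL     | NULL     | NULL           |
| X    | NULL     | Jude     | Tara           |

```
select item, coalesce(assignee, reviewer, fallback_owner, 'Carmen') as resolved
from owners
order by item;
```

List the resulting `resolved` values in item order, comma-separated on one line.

Lena, Hiro, Noor, Carmen, Kai, Bob, Gus, Carmen, Bob, Farah, Bob, Vik, Jude, Quinn

item=E: assignee=NULL, reviewer=Lena → Lena
item=G: assignee=NULL, reviewer=Hiro → Hiro
item=H: assignee=NULL, reviewer=Noor → Noor
item=J: assignee=NULL, reviewer=NULL, fallback_owner=NULL, → literal Carmen → Carmen
item=K: assignee=Kai → Kai
item=N: assignee=NULL, reviewer=Bob → Bob
item=Q: assignee=Gus → Gus
item=S: assignee=NULL, reviewer=NULL, fallback_owner=NULL, → literal Carmen → Carmen
item=T: assignee=Bob → Bob
item=U: assignee=NULL, reviewer=NULL, fallback_owner=Farah → Farah
item=V: assignee=Bob → Bob
item=W: assignee=NULL, reviewer=Vik → Vik
item=X: assignee=NULL, reviewer=Jude → Jude
item=Z: assignee=Quinn → Quinn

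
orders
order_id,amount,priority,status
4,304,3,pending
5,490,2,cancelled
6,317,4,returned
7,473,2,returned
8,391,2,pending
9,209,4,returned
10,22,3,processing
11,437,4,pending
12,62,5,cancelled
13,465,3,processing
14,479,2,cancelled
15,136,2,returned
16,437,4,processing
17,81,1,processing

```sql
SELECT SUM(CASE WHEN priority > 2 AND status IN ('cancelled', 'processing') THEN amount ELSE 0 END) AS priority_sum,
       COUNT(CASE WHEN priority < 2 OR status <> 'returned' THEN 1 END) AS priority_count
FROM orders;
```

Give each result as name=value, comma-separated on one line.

[priority_sum: priority > 2 AND status IN ('cancelled', 'processing')]
order_id=4: ✗
order_id=5: ✗
order_id=6: ✗
order_id=7: ✗
order_id=8: ✗
order_id=9: ✗
order_id=10: ✓ → 22
order_id=11: ✗
order_id=12: ✓ → 62
order_id=13: ✓ → 465
order_id=14: ✗
order_id=15: ✗
order_id=16: ✓ → 437
order_id=17: ✗
priority_sum = 22 + 62 + 465 + 437 = 986
—
[priority_count: priority < 2 OR status <> 'returned']
order_id=4: ✓ → 1
order_id=5: ✓ → 1
order_id=6: ✗
order_id=7: ✗
order_id=8: ✓ → 1
order_id=9: ✗
order_id=10: ✓ → 1
order_id=11: ✓ → 1
order_id=12: ✓ → 1
order_id=13: ✓ → 1
order_id=14: ✓ → 1
order_id=15: ✗
order_id=16: ✓ → 1
order_id=17: ✓ → 1
priority_count = COUNT(1, 1, 1, 1, 1, 1, 1, 1, 1, 1) = 10

priority_sum=986, priority_count=10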